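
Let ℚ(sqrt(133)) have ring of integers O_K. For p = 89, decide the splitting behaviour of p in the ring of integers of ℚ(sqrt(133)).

d = 133 ≡ 1 (mod 4), so O_K = ℤ[(1+√133)/2] and disc(K) = d = 133.
89 ∤ 133, so 89 is unramified.
Euler's criterion: 133^44 mod 89 = 1. Thus (133|89) = 1.
Legendre symbol 1 ⇒ 89 is split.

89 splits in O_K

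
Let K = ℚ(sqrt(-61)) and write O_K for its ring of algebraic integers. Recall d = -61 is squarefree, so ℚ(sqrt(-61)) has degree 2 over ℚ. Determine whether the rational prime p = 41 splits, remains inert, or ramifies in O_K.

Since -61 ≢ 1 mod 4, the ring of integers is ℤ[√-61] with discriminant 4·(-61) = -244.
disc(K) = -244 is not divisible by 41; 41 is unramified.
(-61/41) = 21^20 mod 41 = 1, giving Legendre symbol 1.
Legendre symbol 1 ⇒ 41 is split.

41 splits in O_K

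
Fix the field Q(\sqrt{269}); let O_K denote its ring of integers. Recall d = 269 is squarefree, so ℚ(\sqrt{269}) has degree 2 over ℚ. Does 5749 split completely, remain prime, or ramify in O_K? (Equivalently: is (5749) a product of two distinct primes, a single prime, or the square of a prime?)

Since 269 ≡ 1 mod 4, the ring of integers is ℤ[(1+√269)/2] with discriminant 269.
disc(K) = 269 is not divisible by 5749; 5749 is unramified.
(269/5749) = 269^2874 mod 5749 = 1, giving Legendre symbol 1.
d is a quadratic residue mod p, hence 5749 splits in O_K.

5749 splits in O_K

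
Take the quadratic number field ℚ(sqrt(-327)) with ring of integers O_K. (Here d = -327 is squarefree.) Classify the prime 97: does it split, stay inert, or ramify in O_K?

split — (97) = 𝔭₁𝔭₂ with 𝔭₁ ≠ 𝔭₂

d = -327 ≡ 1 (mod 4), so O_K = ℤ[(1+√-327)/2] and disc(K) = d = -327.
disc(K) = -327 is not divisible by 97; 97 is unramified.
(-327/97) = 61^48 mod 97 = 1, giving Legendre symbol 1.
(-327/97) = 1, so 97 splits.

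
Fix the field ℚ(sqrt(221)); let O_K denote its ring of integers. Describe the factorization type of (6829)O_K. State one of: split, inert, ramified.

221 mod 4 = 1, hence disc K = 221 and O_K = ℤ[(1+√221)/2].
disc(K) = 221 is not divisible by 6829; 6829 is unramified.
(221/6829) = 221^3414 mod 6829 = 6828, giving Legendre symbol -1.
d is a non-residue mod p, hence 6829 remains inert in O_K.

inert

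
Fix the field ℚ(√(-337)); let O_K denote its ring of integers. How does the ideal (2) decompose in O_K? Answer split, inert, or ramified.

ramified — (2) = 𝔭²

d = -337 ≡ 3 (mod 4), so O_K = ℤ[√-337] and disc(K) = 4d = -1348.
disc(K) = -1348 = 2·(-674), so p = 2 is ramified.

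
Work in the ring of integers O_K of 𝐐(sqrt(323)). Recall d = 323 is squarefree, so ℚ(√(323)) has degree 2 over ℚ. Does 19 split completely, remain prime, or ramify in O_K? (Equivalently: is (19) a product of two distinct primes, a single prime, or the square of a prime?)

d = 323 ≡ 3 (mod 4), so O_K = ℤ[√323] and disc(K) = 4d = 1292.
disc(K) = 1292 = 19·68, so p = 19 is ramified.

p ramifies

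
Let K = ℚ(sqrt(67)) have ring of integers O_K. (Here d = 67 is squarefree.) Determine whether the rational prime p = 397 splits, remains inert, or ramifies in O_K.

p splits

d = 67 ≡ 3 (mod 4), so O_K = ℤ[√67] and disc(K) = 4d = 268.
397 ∤ 268, so 397 is unramified.
Legendre symbol by Euler's criterion: (67/397) ≡ 67^198 ≡ 1 (mod 397), i.e. (67/397) = 1.
d is a quadratic residue mod p, hence 397 splits in O_K.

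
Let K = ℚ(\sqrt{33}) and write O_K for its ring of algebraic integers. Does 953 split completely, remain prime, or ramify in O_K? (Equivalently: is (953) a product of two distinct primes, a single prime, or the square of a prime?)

split

Since 33 ≡ 1 mod 4, the ring of integers is ℤ[(1+√33)/2] with discriminant 33.
Since gcd(953, 33) = 1 the prime 953 does not ramify.
Legendre symbol by Euler's criterion: (33/953) ≡ 33^476 ≡ 1 (mod 953), i.e. (33/953) = 1.
Legendre symbol 1 ⇒ 953 is split.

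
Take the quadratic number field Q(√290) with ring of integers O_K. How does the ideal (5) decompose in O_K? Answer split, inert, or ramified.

d = 290 ≡ 2 (mod 4), so O_K = ℤ[√290] and disc(K) = 4d = 1160.
Ramification test: 5 | 1160. The prime 5 ramifies in K.

5 is ramified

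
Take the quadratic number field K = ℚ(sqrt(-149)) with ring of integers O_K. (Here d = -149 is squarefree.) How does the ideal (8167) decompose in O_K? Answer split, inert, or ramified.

8167 remains inert

-149 mod 4 = 3, hence disc K = 4·(-149) = -596 and O_K = ℤ[√-149].
disc(K) = -596 is not divisible by 8167; 8167 is unramified.
Euler's criterion: (-149)^4083 mod 8167 = 8166. Thus (-149|8167) = -1.
Legendre symbol -1 ⇒ 8167 is inert.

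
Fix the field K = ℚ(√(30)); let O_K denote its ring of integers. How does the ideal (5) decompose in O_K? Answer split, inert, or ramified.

ramified

30 mod 4 = 2, hence disc K = 4·30 = 120 and O_K = ℤ[√30].
5 divides disc(K) = 120, so 5 ramifies.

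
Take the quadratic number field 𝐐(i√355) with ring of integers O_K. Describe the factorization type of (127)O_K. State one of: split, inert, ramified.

split — (127) = 𝔭₁𝔭₂ with 𝔭₁ ≠ 𝔭₂

-355 mod 4 = 1, hence disc K = -355 and O_K = ℤ[(1+√-355)/2].
127 ∤ -355, so 127 is unramified.
(-355/127) = 26^63 mod 127 = 1, giving Legendre symbol 1.
d is a quadratic residue mod p, hence 127 splits in O_K.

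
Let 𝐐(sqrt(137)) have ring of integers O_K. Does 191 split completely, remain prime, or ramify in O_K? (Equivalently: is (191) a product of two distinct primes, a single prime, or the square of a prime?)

137 mod 4 = 1, hence disc K = 137 and O_K = ℤ[(1+√137)/2].
disc(K) = 137 is not divisible by 191; 191 is unramified.
Compute (137/191) via Euler: 137^((191-1)/2) mod 191 = 190, so (137/191) = -1.
(137/191) = -1, so 191 is inert.

inert — (191) stays prime in O_K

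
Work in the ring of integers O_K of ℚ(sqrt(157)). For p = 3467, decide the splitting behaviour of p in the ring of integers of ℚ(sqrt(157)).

p splits

Since 157 ≡ 1 mod 4, the ring of integers is ℤ[(1+√157)/2] with discriminant 157.
disc(K) = 157 is not divisible by 3467; 3467 is unramified.
Legendre symbol by Euler's criterion: (157/3467) ≡ 157^1733 ≡ 1 (mod 3467), i.e. (157/3467) = 1.
(157/3467) = 1, so 3467 splits.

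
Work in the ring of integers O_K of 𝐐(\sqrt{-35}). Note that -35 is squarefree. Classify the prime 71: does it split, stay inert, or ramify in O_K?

71 splits in O_K

Since -35 ≡ 1 mod 4, the ring of integers is ℤ[(1+√-35)/2] with discriminant -35.
71 ∤ -35, so 71 is unramified.
(-35/71) = 36^35 mod 71 = 1, giving Legendre symbol 1.
Legendre symbol 1 ⇒ 71 is split.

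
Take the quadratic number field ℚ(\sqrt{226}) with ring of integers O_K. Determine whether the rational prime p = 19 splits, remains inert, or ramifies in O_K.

d = 226 ≡ 2 (mod 4), so O_K = ℤ[√226] and disc(K) = 4d = 904.
disc(K) = 904 is not divisible by 19; 19 is unramified.
Compute (226/19) via Euler: 17^((19-1)/2) mod 19 = 1, so (226/19) = 1.
(226/19) = 1, so 19 splits.

split — (19) = 𝔭₁𝔭₂ with 𝔭₁ ≠ 𝔭₂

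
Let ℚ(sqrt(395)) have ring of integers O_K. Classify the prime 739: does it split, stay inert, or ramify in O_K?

split

Since 395 ≢ 1 mod 4, the ring of integers is ℤ[√395] with discriminant 4·395 = 1580.
disc(K) = 1580 is not divisible by 739; 739 is unramified.
Compute (395/739) via Euler: 395^((739-1)/2) mod 739 = 1, so (395/739) = 1.
Legendre symbol 1 ⇒ 739 is split.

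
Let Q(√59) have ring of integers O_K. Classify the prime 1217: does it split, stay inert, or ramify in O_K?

Since 59 ≢ 1 mod 4, the ring of integers is ℤ[√59] with discriminant 4·59 = 236.
disc(K) = 236 is not divisible by 1217; 1217 is unramified.
Compute (59/1217) via Euler: 59^((1217-1)/2) mod 1217 = 1216, so (59/1217) = -1.
Legendre symbol -1 ⇒ 1217 is inert.

1217 remains inert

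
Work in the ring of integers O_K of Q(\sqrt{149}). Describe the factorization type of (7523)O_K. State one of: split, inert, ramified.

d = 149 ≡ 1 (mod 4), so O_K = ℤ[(1+√149)/2] and disc(K) = d = 149.
Since gcd(7523, 149) = 1 the prime 7523 does not ramify.
(149/7523) = 149^3761 mod 7523 = 1, giving Legendre symbol 1.
(149/7523) = 1, so 7523 splits.

split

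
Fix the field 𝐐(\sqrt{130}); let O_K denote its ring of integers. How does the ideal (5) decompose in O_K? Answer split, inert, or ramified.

ramified

130 mod 4 = 2, hence disc K = 4·130 = 520 and O_K = ℤ[√130].
5 divides disc(K) = 520, so 5 ramifies.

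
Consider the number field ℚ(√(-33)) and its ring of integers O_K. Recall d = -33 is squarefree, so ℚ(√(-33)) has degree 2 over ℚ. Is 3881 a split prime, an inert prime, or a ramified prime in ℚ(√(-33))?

d = -33 ≡ 3 (mod 4), so O_K = ℤ[√-33] and disc(K) = 4d = -132.
disc(K) = -132 is not divisible by 3881; 3881 is unramified.
(-33/3881) = 3848^1940 mod 3881 = 3880, giving Legendre symbol -1.
(-33/3881) = -1, so 3881 is inert.

inert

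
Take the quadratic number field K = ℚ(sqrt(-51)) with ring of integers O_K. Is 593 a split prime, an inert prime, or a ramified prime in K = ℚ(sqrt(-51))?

Since -51 ≡ 1 mod 4, the ring of integers is ℤ[(1+√-51)/2] with discriminant -51.
Since gcd(593, -51) = 1 the prime 593 does not ramify.
Legendre symbol by Euler's criterion: (-51/593) ≡ (-51)^296 ≡ 592 (mod 593), i.e. (-51/593) = -1.
Legendre symbol -1 ⇒ 593 is inert.

inert — (593) stays prime in O_K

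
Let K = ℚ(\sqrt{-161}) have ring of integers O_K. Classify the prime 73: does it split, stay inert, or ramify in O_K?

inert — (73) stays prime in O_K

-161 mod 4 = 3, hence disc K = 4·(-161) = -644 and O_K = ℤ[√-161].
73 ∤ -644, so 73 is unramified.
Euler's criterion: (-161)^36 mod 73 = 72. Thus (-161|73) = -1.
d is a non-residue mod p, hence 73 remains inert in O_K.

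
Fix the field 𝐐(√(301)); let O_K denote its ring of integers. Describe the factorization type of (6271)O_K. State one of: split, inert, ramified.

d = 301 ≡ 1 (mod 4), so O_K = ℤ[(1+√301)/2] and disc(K) = d = 301.
Since gcd(6271, 301) = 1 the prime 6271 does not ramify.
Euler's criterion: 301^3135 mod 6271 = 6270. Thus (301|6271) = -1.
Legendre symbol -1 ⇒ 6271 is inert.

6271 remains inert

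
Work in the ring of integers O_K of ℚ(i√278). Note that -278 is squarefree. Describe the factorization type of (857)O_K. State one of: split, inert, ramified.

p is inert

d = -278 ≡ 2 (mod 4), so O_K = ℤ[√-278] and disc(K) = 4d = -1112.
857 ∤ -1112, so 857 is unramified.
Euler's criterion: (-278)^428 mod 857 = 856. Thus (-278|857) = -1.
(-278/857) = -1, so 857 is inert.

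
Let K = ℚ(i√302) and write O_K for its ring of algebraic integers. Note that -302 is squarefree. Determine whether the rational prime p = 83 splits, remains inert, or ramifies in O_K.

p splits

d = -302 ≡ 2 (mod 4), so O_K = ℤ[√-302] and disc(K) = 4d = -1208.
83 ∤ -1208, so 83 is unramified.
Legendre symbol by Euler's criterion: (-302/83) ≡ (-302)^41 ≡ 1 (mod 83), i.e. (-302/83) = 1.
(-302/83) = 1, so 83 splits.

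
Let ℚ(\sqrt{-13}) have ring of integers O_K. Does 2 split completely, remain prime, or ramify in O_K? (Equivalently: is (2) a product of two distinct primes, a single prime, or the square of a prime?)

d = -13 ≡ 3 (mod 4), so O_K = ℤ[√-13] and disc(K) = 4d = -52.
2 divides disc(K) = -52, so 2 ramifies.

ramifies in O_K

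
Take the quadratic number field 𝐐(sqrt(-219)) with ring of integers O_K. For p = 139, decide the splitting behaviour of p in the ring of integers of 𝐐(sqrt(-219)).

139 remains inert

Since -219 ≡ 1 mod 4, the ring of integers is ℤ[(1+√-219)/2] with discriminant -219.
139 ∤ -219, so 139 is unramified.
Legendre symbol by Euler's criterion: (-219/139) ≡ (-219)^69 ≡ 138 (mod 139), i.e. (-219/139) = -1.
d is a non-residue mod p, hence 139 remains inert in O_K.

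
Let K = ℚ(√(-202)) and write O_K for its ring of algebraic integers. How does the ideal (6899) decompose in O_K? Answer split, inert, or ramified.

Since -202 ≢ 1 mod 4, the ring of integers is ℤ[√-202] with discriminant 4·(-202) = -808.
6899 ∤ -808, so 6899 is unramified.
Legendre symbol by Euler's criterion: (-202/6899) ≡ (-202)^3449 ≡ 1 (mod 6899), i.e. (-202/6899) = 1.
(-202/6899) = 1, so 6899 splits.

split — (6899) = 𝔭₁𝔭₂ with 𝔭₁ ≠ 𝔭₂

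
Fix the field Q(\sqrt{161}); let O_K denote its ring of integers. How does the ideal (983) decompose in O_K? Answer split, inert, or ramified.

983 splits in O_K

161 mod 4 = 1, hence disc K = 161 and O_K = ℤ[(1+√161)/2].
983 ∤ 161, so 983 is unramified.
Legendre symbol by Euler's criterion: (161/983) ≡ 161^491 ≡ 1 (mod 983), i.e. (161/983) = 1.
d is a quadratic residue mod p, hence 983 splits in O_K.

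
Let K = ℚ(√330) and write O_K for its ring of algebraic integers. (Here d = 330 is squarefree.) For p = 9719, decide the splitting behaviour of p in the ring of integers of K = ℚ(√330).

split

Since 330 ≢ 1 mod 4, the ring of integers is ℤ[√330] with discriminant 4·330 = 1320.
disc(K) = 1320 is not divisible by 9719; 9719 is unramified.
Legendre symbol by Euler's criterion: (330/9719) ≡ 330^4859 ≡ 1 (mod 9719), i.e. (330/9719) = 1.
Legendre symbol 1 ⇒ 9719 is split.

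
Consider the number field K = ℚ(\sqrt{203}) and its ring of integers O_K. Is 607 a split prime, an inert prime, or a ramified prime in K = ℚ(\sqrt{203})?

607 remains inert

203 mod 4 = 3, hence disc K = 4·203 = 812 and O_K = ℤ[√203].
disc(K) = 812 is not divisible by 607; 607 is unramified.
Euler's criterion: 203^303 mod 607 = 606. Thus (203|607) = -1.
(203/607) = -1, so 607 is inert.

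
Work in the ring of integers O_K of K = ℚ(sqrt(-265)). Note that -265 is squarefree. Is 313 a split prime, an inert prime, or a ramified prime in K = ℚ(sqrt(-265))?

split

-265 mod 4 = 3, hence disc K = 4·(-265) = -1060 and O_K = ℤ[√-265].
Since gcd(313, -1060) = 1 the prime 313 does not ramify.
Euler's criterion: (-265)^156 mod 313 = 1. Thus (-265|313) = 1.
Legendre symbol 1 ⇒ 313 is split.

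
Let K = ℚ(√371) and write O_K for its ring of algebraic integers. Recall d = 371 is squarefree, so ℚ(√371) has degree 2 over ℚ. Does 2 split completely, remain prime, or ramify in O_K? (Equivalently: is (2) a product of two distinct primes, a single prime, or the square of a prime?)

2 is ramified

Since 371 ≢ 1 mod 4, the ring of integers is ℤ[√371] with discriminant 4·371 = 1484.
disc(K) = 1484 = 2·742, so p = 2 is ramified.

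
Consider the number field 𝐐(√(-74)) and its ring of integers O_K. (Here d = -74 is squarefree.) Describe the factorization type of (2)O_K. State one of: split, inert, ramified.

ramifies in O_K

Since -74 ≢ 1 mod 4, the ring of integers is ℤ[√-74] with discriminant 4·(-74) = -296.
Ramification test: 2 | -296. The prime 2 ramifies in K.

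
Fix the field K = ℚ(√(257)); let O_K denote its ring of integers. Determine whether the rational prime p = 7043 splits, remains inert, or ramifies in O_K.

split

Since 257 ≡ 1 mod 4, the ring of integers is ℤ[(1+√257)/2] with discriminant 257.
Since gcd(7043, 257) = 1 the prime 7043 does not ramify.
Legendre symbol by Euler's criterion: (257/7043) ≡ 257^3521 ≡ 1 (mod 7043), i.e. (257/7043) = 1.
d is a quadratic residue mod p, hence 7043 splits in O_K.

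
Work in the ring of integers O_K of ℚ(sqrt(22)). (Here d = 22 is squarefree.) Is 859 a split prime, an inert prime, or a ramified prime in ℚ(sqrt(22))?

split — (859) = 𝔭₁𝔭₂ with 𝔭₁ ≠ 𝔭₂

d = 22 ≡ 2 (mod 4), so O_K = ℤ[√22] and disc(K) = 4d = 88.
disc(K) = 88 is not divisible by 859; 859 is unramified.
(22/859) = 22^429 mod 859 = 1, giving Legendre symbol 1.
d is a quadratic residue mod p, hence 859 splits in O_K.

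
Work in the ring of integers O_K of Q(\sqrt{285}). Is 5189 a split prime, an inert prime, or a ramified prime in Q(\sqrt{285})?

p splits

Since 285 ≡ 1 mod 4, the ring of integers is ℤ[(1+√285)/2] with discriminant 285.
disc(K) = 285 is not divisible by 5189; 5189 is unramified.
Legendre symbol by Euler's criterion: (285/5189) ≡ 285^2594 ≡ 1 (mod 5189), i.e. (285/5189) = 1.
d is a quadratic residue mod p, hence 5189 splits in O_K.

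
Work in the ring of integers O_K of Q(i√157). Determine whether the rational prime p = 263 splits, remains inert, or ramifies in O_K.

d = -157 ≡ 3 (mod 4), so O_K = ℤ[√-157] and disc(K) = 4d = -628.
Since gcd(263, -628) = 1 the prime 263 does not ramify.
Compute (-157/263) via Euler: 106^((263-1)/2) mod 263 = 262, so (-157/263) = -1.
Legendre symbol -1 ⇒ 263 is inert.

p is inert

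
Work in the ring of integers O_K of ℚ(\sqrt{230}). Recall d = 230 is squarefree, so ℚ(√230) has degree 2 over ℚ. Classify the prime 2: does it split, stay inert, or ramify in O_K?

2 is ramified

Since 230 ≢ 1 mod 4, the ring of integers is ℤ[√230] with discriminant 4·230 = 920.
Ramification test: 2 | 920. The prime 2 ramifies in K.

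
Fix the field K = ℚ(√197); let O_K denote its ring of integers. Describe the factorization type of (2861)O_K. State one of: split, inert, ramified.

p is inert

Since 197 ≡ 1 mod 4, the ring of integers is ℤ[(1+√197)/2] with discriminant 197.
2861 ∤ 197, so 2861 is unramified.
Legendre symbol by Euler's criterion: (197/2861) ≡ 197^1430 ≡ 2860 (mod 2861), i.e. (197/2861) = -1.
Legendre symbol -1 ⇒ 2861 is inert.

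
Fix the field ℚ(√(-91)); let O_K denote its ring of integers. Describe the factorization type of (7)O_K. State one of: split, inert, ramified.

ramifies in O_K

Since -91 ≡ 1 mod 4, the ring of integers is ℤ[(1+√-91)/2] with discriminant -91.
disc(K) = -91 = 7·(-13), so p = 7 is ramified.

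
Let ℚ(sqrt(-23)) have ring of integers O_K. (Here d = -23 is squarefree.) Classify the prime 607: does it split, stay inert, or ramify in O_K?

-23 mod 4 = 1, hence disc K = -23 and O_K = ℤ[(1+√-23)/2].
disc(K) = -23 is not divisible by 607; 607 is unramified.
Legendre symbol by Euler's criterion: (-23/607) ≡ (-23)^303 ≡ 1 (mod 607), i.e. (-23/607) = 1.
d is a quadratic residue mod p, hence 607 splits in O_K.

splits completely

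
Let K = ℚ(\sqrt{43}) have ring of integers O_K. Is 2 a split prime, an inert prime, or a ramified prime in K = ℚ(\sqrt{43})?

ramified

Since 43 ≢ 1 mod 4, the ring of integers is ℤ[√43] with discriminant 4·43 = 172.
Ramification test: 2 | 172. The prime 2 ramifies in K.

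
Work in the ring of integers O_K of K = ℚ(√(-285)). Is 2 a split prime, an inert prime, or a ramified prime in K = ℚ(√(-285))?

ramified — (2) = 𝔭²

-285 mod 4 = 3, hence disc K = 4·(-285) = -1140 and O_K = ℤ[√-285].
2 divides disc(K) = -1140, so 2 ramifies.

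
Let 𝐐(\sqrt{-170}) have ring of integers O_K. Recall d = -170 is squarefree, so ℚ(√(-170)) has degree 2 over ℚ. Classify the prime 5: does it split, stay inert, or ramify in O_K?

Since -170 ≢ 1 mod 4, the ring of integers is ℤ[√-170] with discriminant 4·(-170) = -680.
Ramification test: 5 | -680. The prime 5 ramifies in K.

ramified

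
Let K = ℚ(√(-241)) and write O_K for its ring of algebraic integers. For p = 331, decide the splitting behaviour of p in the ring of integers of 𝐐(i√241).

inert

-241 mod 4 = 3, hence disc K = 4·(-241) = -964 and O_K = ℤ[√-241].
331 ∤ -964, so 331 is unramified.
Compute (-241/331) via Euler: 90^((331-1)/2) mod 331 = 330, so (-241/331) = -1.
d is a non-residue mod p, hence 331 remains inert in O_K.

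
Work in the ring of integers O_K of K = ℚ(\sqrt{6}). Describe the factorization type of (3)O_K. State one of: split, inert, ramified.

p ramifies

6 mod 4 = 2, hence disc K = 4·6 = 24 and O_K = ℤ[√6].
Ramification test: 3 | 24. The prime 3 ramifies in K.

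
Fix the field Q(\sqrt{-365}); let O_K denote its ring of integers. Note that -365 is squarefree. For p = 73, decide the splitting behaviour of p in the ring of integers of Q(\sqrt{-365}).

p ramifies

d = -365 ≡ 3 (mod 4), so O_K = ℤ[√-365] and disc(K) = 4d = -1460.
Ramification test: 73 | -1460. The prime 73 ramifies in K.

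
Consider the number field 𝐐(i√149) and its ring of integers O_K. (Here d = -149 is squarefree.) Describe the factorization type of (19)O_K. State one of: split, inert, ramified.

19 remains inert

Since -149 ≢ 1 mod 4, the ring of integers is ℤ[√-149] with discriminant 4·(-149) = -596.
19 ∤ -596, so 19 is unramified.
Legendre symbol by Euler's criterion: (-149/19) ≡ (-149)^9 ≡ 18 (mod 19), i.e. (-149/19) = -1.
Legendre symbol -1 ⇒ 19 is inert.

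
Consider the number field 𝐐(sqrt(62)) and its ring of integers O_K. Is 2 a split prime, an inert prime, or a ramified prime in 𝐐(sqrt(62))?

ramified — (2) = 𝔭²

d = 62 ≡ 2 (mod 4), so O_K = ℤ[√62] and disc(K) = 4d = 248.
disc(K) = 248 = 2·124, so p = 2 is ramified.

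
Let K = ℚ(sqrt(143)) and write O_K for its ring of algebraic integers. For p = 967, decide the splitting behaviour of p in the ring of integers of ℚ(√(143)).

d = 143 ≡ 3 (mod 4), so O_K = ℤ[√143] and disc(K) = 4d = 572.
Since gcd(967, 572) = 1 the prime 967 does not ramify.
Compute (143/967) via Euler: 143^((967-1)/2) mod 967 = 966, so (143/967) = -1.
(143/967) = -1, so 967 is inert.

967 remains inert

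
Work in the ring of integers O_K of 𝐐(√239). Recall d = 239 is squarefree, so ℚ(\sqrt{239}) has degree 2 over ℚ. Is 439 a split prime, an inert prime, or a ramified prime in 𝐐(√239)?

239 mod 4 = 3, hence disc K = 4·239 = 956 and O_K = ℤ[√239].
Since gcd(439, 956) = 1 the prime 439 does not ramify.
Euler's criterion: 239^219 mod 439 = 438. Thus (239|439) = -1.
(239/439) = -1, so 439 is inert.

remains prime (inert)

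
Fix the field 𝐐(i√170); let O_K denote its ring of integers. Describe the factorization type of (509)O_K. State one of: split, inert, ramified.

-170 mod 4 = 2, hence disc K = 4·(-170) = -680 and O_K = ℤ[√-170].
Since gcd(509, -680) = 1 the prime 509 does not ramify.
Compute (-170/509) via Euler: 339^((509-1)/2) mod 509 = 508, so (-170/509) = -1.
Legendre symbol -1 ⇒ 509 is inert.

inert — (509) stays prime in O_K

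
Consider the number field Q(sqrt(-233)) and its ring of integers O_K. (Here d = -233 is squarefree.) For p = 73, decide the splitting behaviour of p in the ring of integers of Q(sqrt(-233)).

-233 mod 4 = 3, hence disc K = 4·(-233) = -932 and O_K = ℤ[√-233].
disc(K) = -932 is not divisible by 73; 73 is unramified.
Legendre symbol by Euler's criterion: (-233/73) ≡ (-233)^36 ≡ 72 (mod 73), i.e. (-233/73) = -1.
(-233/73) = -1, so 73 is inert.

inert — (73) stays prime in O_K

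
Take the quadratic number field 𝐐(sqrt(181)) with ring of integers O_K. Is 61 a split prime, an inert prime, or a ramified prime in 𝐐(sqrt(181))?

61 remains inert

Since 181 ≡ 1 mod 4, the ring of integers is ℤ[(1+√181)/2] with discriminant 181.
disc(K) = 181 is not divisible by 61; 61 is unramified.
Euler's criterion: 181^30 mod 61 = 60. Thus (181|61) = -1.
(181/61) = -1, so 61 is inert.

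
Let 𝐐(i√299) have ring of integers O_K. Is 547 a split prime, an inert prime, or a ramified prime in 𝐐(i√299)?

Since -299 ≡ 1 mod 4, the ring of integers is ℤ[(1+√-299)/2] with discriminant -299.
547 ∤ -299, so 547 is unramified.
Euler's criterion: (-299)^273 mod 547 = 1. Thus (-299|547) = 1.
d is a quadratic residue mod p, hence 547 splits in O_K.

split — (547) = 𝔭₁𝔭₂ with 𝔭₁ ≠ 𝔭₂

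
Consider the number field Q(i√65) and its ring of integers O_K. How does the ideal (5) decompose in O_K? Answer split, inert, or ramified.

ramified

Since -65 ≢ 1 mod 4, the ring of integers is ℤ[√-65] with discriminant 4·(-65) = -260.
Ramification test: 5 | -260. The prime 5 ramifies in K.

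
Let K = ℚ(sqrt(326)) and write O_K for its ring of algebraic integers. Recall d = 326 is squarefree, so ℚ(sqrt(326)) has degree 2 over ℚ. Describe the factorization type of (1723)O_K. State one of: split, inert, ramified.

split

326 mod 4 = 2, hence disc K = 4·326 = 1304 and O_K = ℤ[√326].
1723 ∤ 1304, so 1723 is unramified.
Euler's criterion: 326^861 mod 1723 = 1. Thus (326|1723) = 1.
(326/1723) = 1, so 1723 splits.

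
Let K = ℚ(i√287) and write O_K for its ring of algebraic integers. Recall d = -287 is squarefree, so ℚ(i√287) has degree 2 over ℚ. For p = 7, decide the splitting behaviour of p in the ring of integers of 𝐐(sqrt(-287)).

7 is ramified

-287 mod 4 = 1, hence disc K = -287 and O_K = ℤ[(1+√-287)/2].
disc(K) = -287 = 7·(-41), so p = 7 is ramified.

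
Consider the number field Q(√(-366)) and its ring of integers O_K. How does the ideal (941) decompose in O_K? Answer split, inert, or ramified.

Since -366 ≢ 1 mod 4, the ring of integers is ℤ[√-366] with discriminant 4·(-366) = -1464.
disc(K) = -1464 is not divisible by 941; 941 is unramified.
Legendre symbol by Euler's criterion: (-366/941) ≡ (-366)^470 ≡ 940 (mod 941), i.e. (-366/941) = -1.
(-366/941) = -1, so 941 is inert.

remains prime (inert)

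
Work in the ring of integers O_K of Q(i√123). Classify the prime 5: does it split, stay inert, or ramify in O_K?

inert

-123 mod 4 = 1, hence disc K = -123 and O_K = ℤ[(1+√-123)/2].
disc(K) = -123 is not divisible by 5; 5 is unramified.
(-123/5) = 2^2 mod 5 = 4, giving Legendre symbol -1.
Legendre symbol -1 ⇒ 5 is inert.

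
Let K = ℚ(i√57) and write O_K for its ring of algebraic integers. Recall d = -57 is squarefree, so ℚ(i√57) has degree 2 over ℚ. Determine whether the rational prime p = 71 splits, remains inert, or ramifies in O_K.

71 remains inert

d = -57 ≡ 3 (mod 4), so O_K = ℤ[√-57] and disc(K) = 4d = -228.
71 ∤ -228, so 71 is unramified.
(-57/71) = 14^35 mod 71 = 70, giving Legendre symbol -1.
d is a non-residue mod p, hence 71 remains inert in O_K.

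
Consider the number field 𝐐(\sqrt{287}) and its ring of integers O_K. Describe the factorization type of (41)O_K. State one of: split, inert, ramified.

287 mod 4 = 3, hence disc K = 4·287 = 1148 and O_K = ℤ[√287].
disc(K) = 1148 = 41·28, so p = 41 is ramified.

41 is ramified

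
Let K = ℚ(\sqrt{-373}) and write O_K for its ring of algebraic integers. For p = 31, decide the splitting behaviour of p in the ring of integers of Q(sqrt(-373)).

inert — (31) stays prime in O_K

d = -373 ≡ 3 (mod 4), so O_K = ℤ[√-373] and disc(K) = 4d = -1492.
Since gcd(31, -1492) = 1 the prime 31 does not ramify.
Legendre symbol by Euler's criterion: (-373/31) ≡ (-373)^15 ≡ 30 (mod 31), i.e. (-373/31) = -1.
Legendre symbol -1 ⇒ 31 is inert.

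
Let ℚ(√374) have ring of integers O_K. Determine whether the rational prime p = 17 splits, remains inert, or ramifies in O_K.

p ramifies

Since 374 ≢ 1 mod 4, the ring of integers is ℤ[√374] with discriminant 4·374 = 1496.
disc(K) = 1496 = 17·88, so p = 17 is ramified.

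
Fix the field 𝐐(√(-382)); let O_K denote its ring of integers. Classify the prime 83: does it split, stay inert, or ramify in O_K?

Since -382 ≢ 1 mod 4, the ring of integers is ℤ[√-382] with discriminant 4·(-382) = -1528.
83 ∤ -1528, so 83 is unramified.
Euler's criterion: (-382)^41 mod 83 = 1. Thus (-382|83) = 1.
d is a quadratic residue mod p, hence 83 splits in O_K.

p splits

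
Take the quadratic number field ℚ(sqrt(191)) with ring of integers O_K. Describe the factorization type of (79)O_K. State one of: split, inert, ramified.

d = 191 ≡ 3 (mod 4), so O_K = ℤ[√191] and disc(K) = 4d = 764.
Since gcd(79, 764) = 1 the prime 79 does not ramify.
Legendre symbol by Euler's criterion: (191/79) ≡ 191^39 ≡ 78 (mod 79), i.e. (191/79) = -1.
(191/79) = -1, so 79 is inert.

inert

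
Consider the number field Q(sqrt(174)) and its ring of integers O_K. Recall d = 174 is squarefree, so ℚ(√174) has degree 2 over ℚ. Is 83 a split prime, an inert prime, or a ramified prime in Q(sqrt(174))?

inert — (83) stays prime in O_K

Since 174 ≢ 1 mod 4, the ring of integers is ℤ[√174] with discriminant 4·174 = 696.
83 ∤ 696, so 83 is unramified.
(174/83) = 8^41 mod 83 = 82, giving Legendre symbol -1.
Legendre symbol -1 ⇒ 83 is inert.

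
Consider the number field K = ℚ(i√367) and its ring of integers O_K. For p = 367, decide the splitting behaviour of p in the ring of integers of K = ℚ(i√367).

Since -367 ≡ 1 mod 4, the ring of integers is ℤ[(1+√-367)/2] with discriminant -367.
Ramification test: 367 | -367. The prime 367 ramifies in K.

367 is ramified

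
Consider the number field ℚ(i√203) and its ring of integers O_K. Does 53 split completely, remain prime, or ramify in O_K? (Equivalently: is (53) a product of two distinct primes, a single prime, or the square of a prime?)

split

-203 mod 4 = 1, hence disc K = -203 and O_K = ℤ[(1+√-203)/2].
disc(K) = -203 is not divisible by 53; 53 is unramified.
(-203/53) = 9^26 mod 53 = 1, giving Legendre symbol 1.
Legendre symbol 1 ⇒ 53 is split.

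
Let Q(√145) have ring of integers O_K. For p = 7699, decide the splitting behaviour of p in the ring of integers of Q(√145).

145 mod 4 = 1, hence disc K = 145 and O_K = ℤ[(1+√145)/2].
Since gcd(7699, 145) = 1 the prime 7699 does not ramify.
Legendre symbol by Euler's criterion: (145/7699) ≡ 145^3849 ≡ 7698 (mod 7699), i.e. (145/7699) = -1.
(145/7699) = -1, so 7699 is inert.

p is inert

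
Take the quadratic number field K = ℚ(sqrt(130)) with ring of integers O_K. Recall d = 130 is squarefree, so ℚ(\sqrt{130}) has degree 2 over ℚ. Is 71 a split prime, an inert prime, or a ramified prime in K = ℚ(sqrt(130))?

130 mod 4 = 2, hence disc K = 4·130 = 520 and O_K = ℤ[√130].
71 ∤ 520, so 71 is unramified.
Euler's criterion: 130^35 mod 71 = 70. Thus (130|71) = -1.
d is a non-residue mod p, hence 71 remains inert in O_K.

inert — (71) stays prime in O_K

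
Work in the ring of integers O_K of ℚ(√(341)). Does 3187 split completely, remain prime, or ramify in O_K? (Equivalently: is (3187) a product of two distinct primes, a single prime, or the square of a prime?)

341 mod 4 = 1, hence disc K = 341 and O_K = ℤ[(1+√341)/2].
disc(K) = 341 is not divisible by 3187; 3187 is unramified.
Legendre symbol by Euler's criterion: (341/3187) ≡ 341^1593 ≡ 3186 (mod 3187), i.e. (341/3187) = -1.
(341/3187) = -1, so 3187 is inert.

inert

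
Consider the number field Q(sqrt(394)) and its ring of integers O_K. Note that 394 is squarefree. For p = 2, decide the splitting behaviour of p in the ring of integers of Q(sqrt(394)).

p ramifies

d = 394 ≡ 2 (mod 4), so O_K = ℤ[√394] and disc(K) = 4d = 1576.
2 divides disc(K) = 1576, so 2 ramifies.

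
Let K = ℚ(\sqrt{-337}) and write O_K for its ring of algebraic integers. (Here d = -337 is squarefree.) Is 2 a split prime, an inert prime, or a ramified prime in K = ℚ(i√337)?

Since -337 ≢ 1 mod 4, the ring of integers is ℤ[√-337] with discriminant 4·(-337) = -1348.
Ramification test: 2 | -1348. The prime 2 ramifies in K.

p ramifies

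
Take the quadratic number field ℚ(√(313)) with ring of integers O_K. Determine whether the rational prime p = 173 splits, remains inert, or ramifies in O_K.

313 mod 4 = 1, hence disc K = 313 and O_K = ℤ[(1+√313)/2].
173 ∤ 313, so 173 is unramified.
(313/173) = 140^86 mod 173 = 1, giving Legendre symbol 1.
(313/173) = 1, so 173 splits.

splits completely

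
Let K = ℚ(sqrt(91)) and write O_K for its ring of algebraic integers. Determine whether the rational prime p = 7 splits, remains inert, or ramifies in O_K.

ramified

91 mod 4 = 3, hence disc K = 4·91 = 364 and O_K = ℤ[√91].
7 divides disc(K) = 364, so 7 ramifies.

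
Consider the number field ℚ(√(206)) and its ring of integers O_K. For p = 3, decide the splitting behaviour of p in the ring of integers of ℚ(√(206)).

Since 206 ≢ 1 mod 4, the ring of integers is ℤ[√206] with discriminant 4·206 = 824.
disc(K) = 824 is not divisible by 3; 3 is unramified.
Euler's criterion: 206^1 mod 3 = 2. Thus (206|3) = -1.
Legendre symbol -1 ⇒ 3 is inert.

3 remains inert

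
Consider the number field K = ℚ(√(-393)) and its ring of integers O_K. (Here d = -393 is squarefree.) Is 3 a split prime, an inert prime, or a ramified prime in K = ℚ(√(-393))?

-393 mod 4 = 3, hence disc K = 4·(-393) = -1572 and O_K = ℤ[√-393].
Ramification test: 3 | -1572. The prime 3 ramifies in K.

ramifies in O_K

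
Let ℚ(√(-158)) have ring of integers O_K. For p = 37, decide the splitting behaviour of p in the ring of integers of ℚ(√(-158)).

splits completely

-158 mod 4 = 2, hence disc K = 4·(-158) = -632 and O_K = ℤ[√-158].
disc(K) = -632 is not divisible by 37; 37 is unramified.
Euler's criterion: (-158)^18 mod 37 = 1. Thus (-158|37) = 1.
(-158/37) = 1, so 37 splits.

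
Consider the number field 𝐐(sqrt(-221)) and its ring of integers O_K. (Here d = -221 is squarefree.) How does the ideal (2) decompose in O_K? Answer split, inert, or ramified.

Since -221 ≢ 1 mod 4, the ring of integers is ℤ[√-221] with discriminant 4·(-221) = -884.
Ramification test: 2 | -884. The prime 2 ramifies in K.

p ramifies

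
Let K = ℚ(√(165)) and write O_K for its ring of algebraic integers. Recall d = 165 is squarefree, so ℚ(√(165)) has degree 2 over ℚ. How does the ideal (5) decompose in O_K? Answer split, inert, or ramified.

Since 165 ≡ 1 mod 4, the ring of integers is ℤ[(1+√165)/2] with discriminant 165.
Ramification test: 5 | 165. The prime 5 ramifies in K.

ramified — (5) = 𝔭²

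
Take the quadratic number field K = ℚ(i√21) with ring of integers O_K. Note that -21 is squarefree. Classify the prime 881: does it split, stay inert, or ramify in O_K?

p splits

-21 mod 4 = 3, hence disc K = 4·(-21) = -84 and O_K = ℤ[√-21].
881 ∤ -84, so 881 is unramified.
(-21/881) = 860^440 mod 881 = 1, giving Legendre symbol 1.
d is a quadratic residue mod p, hence 881 splits in O_K.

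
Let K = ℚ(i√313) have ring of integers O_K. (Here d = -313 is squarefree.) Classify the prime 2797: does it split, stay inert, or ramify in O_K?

remains prime (inert)

-313 mod 4 = 3, hence disc K = 4·(-313) = -1252 and O_K = ℤ[√-313].
Since gcd(2797, -1252) = 1 the prime 2797 does not ramify.
Legendre symbol by Euler's criterion: (-313/2797) ≡ (-313)^1398 ≡ 2796 (mod 2797), i.e. (-313/2797) = -1.
(-313/2797) = -1, so 2797 is inert.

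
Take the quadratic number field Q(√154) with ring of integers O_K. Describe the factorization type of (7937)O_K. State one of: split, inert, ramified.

splits completely

154 mod 4 = 2, hence disc K = 4·154 = 616 and O_K = ℤ[√154].
7937 ∤ 616, so 7937 is unramified.
Legendre symbol by Euler's criterion: (154/7937) ≡ 154^3968 ≡ 1 (mod 7937), i.e. (154/7937) = 1.
Legendre symbol 1 ⇒ 7937 is split.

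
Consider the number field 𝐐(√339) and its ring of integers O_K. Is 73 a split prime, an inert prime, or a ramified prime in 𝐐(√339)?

d = 339 ≡ 3 (mod 4), so O_K = ℤ[√339] and disc(K) = 4d = 1356.
disc(K) = 1356 is not divisible by 73; 73 is unramified.
Legendre symbol by Euler's criterion: (339/73) ≡ 339^36 ≡ 72 (mod 73), i.e. (339/73) = -1.
d is a non-residue mod p, hence 73 remains inert in O_K.

inert — (73) stays prime in O_K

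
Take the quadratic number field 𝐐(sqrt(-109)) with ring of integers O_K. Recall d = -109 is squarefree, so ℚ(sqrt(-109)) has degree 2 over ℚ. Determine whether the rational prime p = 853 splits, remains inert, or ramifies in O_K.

-109 mod 4 = 3, hence disc K = 4·(-109) = -436 and O_K = ℤ[√-109].
Since gcd(853, -436) = 1 the prime 853 does not ramify.
Legendre symbol by Euler's criterion: (-109/853) ≡ (-109)^426 ≡ 852 (mod 853), i.e. (-109/853) = -1.
Legendre symbol -1 ⇒ 853 is inert.

remains prime (inert)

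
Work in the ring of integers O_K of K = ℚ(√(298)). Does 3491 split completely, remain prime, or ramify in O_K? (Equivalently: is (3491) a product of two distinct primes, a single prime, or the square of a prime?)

Since 298 ≢ 1 mod 4, the ring of integers is ℤ[√298] with discriminant 4·298 = 1192.
disc(K) = 1192 is not divisible by 3491; 3491 is unramified.
(298/3491) = 298^1745 mod 3491 = 3490, giving Legendre symbol -1.
(298/3491) = -1, so 3491 is inert.

remains prime (inert)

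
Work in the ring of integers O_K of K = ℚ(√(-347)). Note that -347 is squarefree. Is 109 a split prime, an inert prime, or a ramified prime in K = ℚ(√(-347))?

d = -347 ≡ 1 (mod 4), so O_K = ℤ[(1+√-347)/2] and disc(K) = d = -347.
Since gcd(109, -347) = 1 the prime 109 does not ramify.
Legendre symbol by Euler's criterion: (-347/109) ≡ (-347)^54 ≡ 1 (mod 109), i.e. (-347/109) = 1.
d is a quadratic residue mod p, hence 109 splits in O_K.

109 splits in O_K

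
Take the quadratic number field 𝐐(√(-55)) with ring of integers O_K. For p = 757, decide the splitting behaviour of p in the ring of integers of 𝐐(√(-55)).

inert

-55 mod 4 = 1, hence disc K = -55 and O_K = ℤ[(1+√-55)/2].
disc(K) = -55 is not divisible by 757; 757 is unramified.
Legendre symbol by Euler's criterion: (-55/757) ≡ (-55)^378 ≡ 756 (mod 757), i.e. (-55/757) = -1.
(-55/757) = -1, so 757 is inert.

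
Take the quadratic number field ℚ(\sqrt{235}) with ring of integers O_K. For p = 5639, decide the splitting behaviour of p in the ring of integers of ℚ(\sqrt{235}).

split — (5639) = 𝔭₁𝔭₂ with 𝔭₁ ≠ 𝔭₂

d = 235 ≡ 3 (mod 4), so O_K = ℤ[√235] and disc(K) = 4d = 940.
5639 ∤ 940, so 5639 is unramified.
Compute (235/5639) via Euler: 235^((5639-1)/2) mod 5639 = 1, so (235/5639) = 1.
(235/5639) = 1, so 5639 splits.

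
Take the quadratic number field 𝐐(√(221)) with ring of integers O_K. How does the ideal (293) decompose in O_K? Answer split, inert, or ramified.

Since 221 ≡ 1 mod 4, the ring of integers is ℤ[(1+√221)/2] with discriminant 221.
293 ∤ 221, so 293 is unramified.
Compute (221/293) via Euler: 221^((293-1)/2) mod 293 = 292, so (221/293) = -1.
d is a non-residue mod p, hence 293 remains inert in O_K.

remains prime (inert)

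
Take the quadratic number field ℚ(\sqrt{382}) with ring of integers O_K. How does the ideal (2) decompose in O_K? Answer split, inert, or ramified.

ramifies in O_K

382 mod 4 = 2, hence disc K = 4·382 = 1528 and O_K = ℤ[√382].
disc(K) = 1528 = 2·764, so p = 2 is ramified.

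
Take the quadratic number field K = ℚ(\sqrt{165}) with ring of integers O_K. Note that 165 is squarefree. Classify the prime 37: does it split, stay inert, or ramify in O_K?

inert — (37) stays prime in O_K

Since 165 ≡ 1 mod 4, the ring of integers is ℤ[(1+√165)/2] with discriminant 165.
37 ∤ 165, so 37 is unramified.
Compute (165/37) via Euler: 17^((37-1)/2) mod 37 = 36, so (165/37) = -1.
d is a non-residue mod p, hence 37 remains inert in O_K.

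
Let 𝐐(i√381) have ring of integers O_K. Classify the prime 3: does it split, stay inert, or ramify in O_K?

ramifies in O_K

d = -381 ≡ 3 (mod 4), so O_K = ℤ[√-381] and disc(K) = 4d = -1524.
3 divides disc(K) = -1524, so 3 ramifies.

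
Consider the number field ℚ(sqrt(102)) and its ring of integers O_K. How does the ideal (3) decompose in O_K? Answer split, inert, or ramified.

102 mod 4 = 2, hence disc K = 4·102 = 408 and O_K = ℤ[√102].
3 divides disc(K) = 408, so 3 ramifies.

p ramifies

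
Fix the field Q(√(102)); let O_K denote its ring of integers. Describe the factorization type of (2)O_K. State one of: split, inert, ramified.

d = 102 ≡ 2 (mod 4), so O_K = ℤ[√102] and disc(K) = 4d = 408.
Ramification test: 2 | 408. The prime 2 ramifies in K.

2 is ramified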